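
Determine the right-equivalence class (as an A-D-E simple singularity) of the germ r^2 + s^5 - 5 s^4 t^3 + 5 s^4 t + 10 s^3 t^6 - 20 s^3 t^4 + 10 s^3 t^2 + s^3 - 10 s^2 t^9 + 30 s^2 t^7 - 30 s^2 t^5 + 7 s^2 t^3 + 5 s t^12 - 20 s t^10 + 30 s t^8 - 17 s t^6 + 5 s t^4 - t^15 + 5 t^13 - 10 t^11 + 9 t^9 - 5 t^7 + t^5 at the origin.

E8

The Hessian of f at 0 is [[0, 0, 0], [0, 0, 0], [0, 0, 2]] with rank 1, so corank 2. A Groebner basis of the Jacobian ideal J(f) in C{s,t,r} is {-s^2/2 + s*t^3, 2*s^2 + t^4, s^3, s^2*t, r}; counting standard monomials gives mu = 8. Corank 2; j^3 = s^3 is a perfect cube, so E-series; the 5-jet and mu = 8 give E_8.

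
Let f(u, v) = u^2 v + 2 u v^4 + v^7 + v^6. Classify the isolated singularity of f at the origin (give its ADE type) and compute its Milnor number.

Type D_{7}, Milnor number mu = 7.

The Hessian of f at 0 has rank 0. Corank 2; j^3 = u^2*v has shape L^2 M (L != M), so D-series; mu = 7 gives D_7.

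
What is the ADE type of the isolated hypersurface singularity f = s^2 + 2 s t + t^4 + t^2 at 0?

The Hessian of f at 0 has rank 1. Corank 1: A-series; mu = 3 gives A_3.

A3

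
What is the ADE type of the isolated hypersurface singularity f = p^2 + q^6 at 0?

The Hessian of f at 0 has rank 1. Corank 1: A-series; mu = 5 gives A_5.

A_{5}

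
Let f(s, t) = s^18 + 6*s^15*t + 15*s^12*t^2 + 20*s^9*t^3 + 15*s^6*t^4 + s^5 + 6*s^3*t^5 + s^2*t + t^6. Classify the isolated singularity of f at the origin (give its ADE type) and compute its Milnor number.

Type D_{7}, Milnor number mu = 7.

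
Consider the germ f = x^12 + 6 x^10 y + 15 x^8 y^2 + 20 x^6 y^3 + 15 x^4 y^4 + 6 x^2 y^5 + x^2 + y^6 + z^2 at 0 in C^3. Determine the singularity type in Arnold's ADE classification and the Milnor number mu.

Type A5, Milnor number mu = 5.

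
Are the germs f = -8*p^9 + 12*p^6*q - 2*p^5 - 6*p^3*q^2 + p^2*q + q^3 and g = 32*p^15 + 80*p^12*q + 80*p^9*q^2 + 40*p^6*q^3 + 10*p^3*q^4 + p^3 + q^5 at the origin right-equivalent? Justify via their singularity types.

No.

The Hessian of f at 0 has rank 0. Corank 2; j^3 = q*(p^2 + q^2) splits into three distinct lines over C (the quadratic factor has nonzero discriminant), so D_4. The Hessian of g at 0 has rank 0. Corank 2; j^3 = p^3 is a perfect cube, so E-series; the 5-jet and mu = 8 give E_8. f is D_4 but g is E_8, hence not right-equivalent.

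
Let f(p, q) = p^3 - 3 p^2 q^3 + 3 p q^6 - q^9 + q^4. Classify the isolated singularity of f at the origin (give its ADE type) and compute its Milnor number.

Type E6, Milnor number mu = 6.

The Hessian of f at 0 is [[0, 0], [0, 0]] with rank 0, so corank 2. A Groebner basis of the Jacobian ideal J(f) in C{p,q} is {q^3, p^2}; counting standard monomials gives mu = 6. Corank 2; j^3 = p^3 is a perfect cube, so E-series; the 4-jet and mu = 6 give E_6.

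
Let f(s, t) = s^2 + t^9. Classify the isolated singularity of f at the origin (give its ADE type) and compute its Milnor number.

Type A_8, Milnor number mu = 8.

The Hessian of f at 0 is [[2, 0], [0, 0]] with rank 1, so corank 1. A Groebner basis of the Jacobian ideal J(f) in C{s,t} is {t^8, s}; counting standard monomials gives mu = 8. Corank 1: A-series; mu = 8 gives A_8.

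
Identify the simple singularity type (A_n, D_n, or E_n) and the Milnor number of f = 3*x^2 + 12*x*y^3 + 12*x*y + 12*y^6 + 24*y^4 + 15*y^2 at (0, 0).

Type A_{1}, Milnor number mu = 1.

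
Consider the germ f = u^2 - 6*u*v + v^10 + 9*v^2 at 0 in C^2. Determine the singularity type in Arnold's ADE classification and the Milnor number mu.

The Hessian of f at 0 has rank 1. Corank 1: A-series; mu = 9 gives A_9.

Type A_{9}, Milnor number mu = 9.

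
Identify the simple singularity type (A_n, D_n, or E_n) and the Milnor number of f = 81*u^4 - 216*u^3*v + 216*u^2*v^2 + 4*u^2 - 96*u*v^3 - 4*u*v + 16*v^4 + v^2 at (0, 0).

Type A3, Milnor number mu = 3.

The Hessian of f at 0 has rank 1. Corank 1: A-series; mu = 3 gives A_3.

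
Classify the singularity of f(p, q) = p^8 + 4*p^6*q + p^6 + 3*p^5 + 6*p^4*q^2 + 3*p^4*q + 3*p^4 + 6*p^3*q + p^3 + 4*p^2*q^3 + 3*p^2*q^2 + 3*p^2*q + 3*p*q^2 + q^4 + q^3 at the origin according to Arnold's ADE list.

E6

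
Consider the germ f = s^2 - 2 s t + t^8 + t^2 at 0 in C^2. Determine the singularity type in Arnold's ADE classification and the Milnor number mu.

Type A_{7}, Milnor number mu = 7.

The Hessian of f at 0 has rank 1. Corank 1: A-series; mu = 7 gives A_7.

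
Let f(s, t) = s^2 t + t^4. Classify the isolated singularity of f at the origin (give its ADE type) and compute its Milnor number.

Type D_{5}, Milnor number mu = 5.

The Hessian of f at 0 has rank 0. Corank 2; j^3 = s^2*t has shape L^2 M (L != M), so D-series; mu = 5 gives D_5.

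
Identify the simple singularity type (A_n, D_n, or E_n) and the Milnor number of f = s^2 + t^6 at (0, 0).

The Hessian of f at 0 has rank 1. Corank 1: A-series; mu = 5 gives A_5.

Type A5, Milnor number mu = 5.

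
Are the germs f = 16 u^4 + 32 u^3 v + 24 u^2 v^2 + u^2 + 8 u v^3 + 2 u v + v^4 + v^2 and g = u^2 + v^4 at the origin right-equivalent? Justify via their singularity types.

Yes.

The Hessian of f at 0 has rank 1. Corank 1: A-series; mu = 3 gives A_3. The Hessian of g at 0 has rank 1. Corank 1: A-series; mu = 3 gives A_3. Both have type A_3, hence right-equivalent.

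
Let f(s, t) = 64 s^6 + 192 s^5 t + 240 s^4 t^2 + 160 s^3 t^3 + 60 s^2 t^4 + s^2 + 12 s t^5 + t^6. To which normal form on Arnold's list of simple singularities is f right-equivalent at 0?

A_{5}

The Hessian of f at 0 has rank 1. Corank 1: A-series; mu = 5 gives A_5.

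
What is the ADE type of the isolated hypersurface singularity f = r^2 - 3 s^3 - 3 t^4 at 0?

The Hessian of f at 0 is [[0, 0, 0], [0, 0, 0], [0, 0, 2]] with rank 1, so corank 2. A Groebner basis of the Jacobian ideal J(f) in C{s,t,r} is {t^3, s^2, r}; counting standard monomials gives mu = 6. Corank 2; j^3 = -3*s^3 is a perfect cube, so E-series; the 4-jet and mu = 6 give E_6.

E_{6}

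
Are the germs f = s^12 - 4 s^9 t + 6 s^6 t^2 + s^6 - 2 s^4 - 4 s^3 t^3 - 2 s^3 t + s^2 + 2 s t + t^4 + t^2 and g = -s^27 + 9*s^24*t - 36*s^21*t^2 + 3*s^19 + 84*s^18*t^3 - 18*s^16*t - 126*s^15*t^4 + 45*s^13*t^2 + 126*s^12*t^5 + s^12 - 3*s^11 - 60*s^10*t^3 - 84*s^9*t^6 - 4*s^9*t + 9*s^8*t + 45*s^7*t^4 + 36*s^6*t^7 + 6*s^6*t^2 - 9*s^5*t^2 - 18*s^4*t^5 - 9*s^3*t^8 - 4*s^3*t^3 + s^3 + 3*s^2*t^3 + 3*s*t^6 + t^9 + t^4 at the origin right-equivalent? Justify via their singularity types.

No.

The Hessian of f at 0 is [[2, 2], [2, 2]] with rank 1, so corank 1. A Groebner basis of the Jacobian ideal J(f) in C{s,t} is {t^3, s + t}; counting standard monomials gives mu = 3. Corank 1: A-series; mu = 3 gives A_3. The Hessian of g at 0 is [[0, 0], [0, 0]] with rank 0, so corank 2. A Groebner basis of the Jacobian ideal J(g) in C{s,t} is {t^3, s^2}; counting standard monomials gives mu = 6. Corank 2; j^3 = s^3 is a perfect cube, so E-series; the 4-jet and mu = 6 give E_6. f is A_3 but g is E_6, hence not right-equivalent.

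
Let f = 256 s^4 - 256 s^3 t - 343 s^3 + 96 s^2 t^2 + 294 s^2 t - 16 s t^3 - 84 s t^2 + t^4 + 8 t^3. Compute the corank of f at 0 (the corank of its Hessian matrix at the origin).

2

Hessian at 0 has rank 0.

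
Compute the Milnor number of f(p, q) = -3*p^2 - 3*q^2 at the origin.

1

The Hessian of f at 0 has rank 2. Corank 0: nondegenerate Morse point, so A_1.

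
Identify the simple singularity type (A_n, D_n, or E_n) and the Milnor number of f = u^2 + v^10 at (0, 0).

Type A_9, Milnor number mu = 9.

The Hessian of f at 0 has rank 1. Corank 1: A-series; mu = 9 gives A_9.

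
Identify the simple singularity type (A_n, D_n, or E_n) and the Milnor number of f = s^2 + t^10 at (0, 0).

The Hessian of f at 0 has rank 1. Corank 1: A-series; mu = 9 gives A_9.

Type A_9, Milnor number mu = 9.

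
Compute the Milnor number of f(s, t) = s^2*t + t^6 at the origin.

The Hessian of f at 0 is [[0, 0], [0, 0]] with rank 0, so corank 2. A Groebner basis of the Jacobian ideal J(f) in C{s,t} is {s^2/6 + t^5, s^3, s*t}; counting standard monomials gives mu = 7. Corank 2; j^3 = s^2*t has shape L^2 M (L != M), so D-series; mu = 7 gives D_7.

7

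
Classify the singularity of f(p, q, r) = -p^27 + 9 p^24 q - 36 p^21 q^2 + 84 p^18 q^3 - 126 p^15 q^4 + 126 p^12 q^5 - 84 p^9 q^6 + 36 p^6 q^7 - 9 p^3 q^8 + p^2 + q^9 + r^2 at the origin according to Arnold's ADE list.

A8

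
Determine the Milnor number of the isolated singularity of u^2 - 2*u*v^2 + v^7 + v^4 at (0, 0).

The Hessian of f at 0 has rank 1. Corank 1: A-series; mu = 6 gives A_6.

6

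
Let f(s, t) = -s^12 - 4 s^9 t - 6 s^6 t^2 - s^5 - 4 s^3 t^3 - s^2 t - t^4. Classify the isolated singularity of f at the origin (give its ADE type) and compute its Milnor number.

Type D_{5}, Milnor number mu = 5.

The Hessian of f at 0 has rank 0. Corank 2; j^3 = -s^2*t has shape L^2 M (L != M), so D-series; mu = 5 gives D_5.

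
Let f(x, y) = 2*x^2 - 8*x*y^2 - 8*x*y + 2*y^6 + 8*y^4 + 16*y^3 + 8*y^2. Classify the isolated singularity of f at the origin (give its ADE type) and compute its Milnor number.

Type A_5, Milnor number mu = 5.

The Hessian of f at 0 has rank 1. Corank 1: A-series; mu = 5 gives A_5.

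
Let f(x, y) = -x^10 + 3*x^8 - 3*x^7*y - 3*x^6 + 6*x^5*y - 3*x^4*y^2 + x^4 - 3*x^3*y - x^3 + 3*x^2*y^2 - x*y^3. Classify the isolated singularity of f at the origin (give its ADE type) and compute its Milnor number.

The Hessian of f at 0 has rank 0. Corank 2; j^3 = -x^3 is a perfect cube, so E-series; the 4-jet and mu = 7 give E_7.

Type E_7, Milnor number mu = 7.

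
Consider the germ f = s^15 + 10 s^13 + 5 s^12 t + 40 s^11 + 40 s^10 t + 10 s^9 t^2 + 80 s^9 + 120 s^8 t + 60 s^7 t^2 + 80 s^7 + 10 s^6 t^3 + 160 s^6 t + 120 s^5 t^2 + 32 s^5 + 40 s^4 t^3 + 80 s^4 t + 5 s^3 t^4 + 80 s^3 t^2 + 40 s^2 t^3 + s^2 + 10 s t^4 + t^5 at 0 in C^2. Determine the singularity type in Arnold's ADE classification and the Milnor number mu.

Type A4, Milnor number mu = 4.

The Hessian of f at 0 has rank 1. Corank 1: A-series; mu = 4 gives A_4.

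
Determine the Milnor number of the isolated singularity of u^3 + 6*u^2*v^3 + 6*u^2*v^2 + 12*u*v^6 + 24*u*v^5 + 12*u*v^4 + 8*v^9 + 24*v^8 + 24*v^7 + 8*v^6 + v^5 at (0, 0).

8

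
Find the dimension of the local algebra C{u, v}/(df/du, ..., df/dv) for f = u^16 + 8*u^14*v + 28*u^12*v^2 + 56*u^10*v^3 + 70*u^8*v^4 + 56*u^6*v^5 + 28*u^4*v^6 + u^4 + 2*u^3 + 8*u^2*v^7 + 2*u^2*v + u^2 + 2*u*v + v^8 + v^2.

7

The Hessian of f at 0 has rank 1. Corank 1: A-series; mu = 7 gives A_7.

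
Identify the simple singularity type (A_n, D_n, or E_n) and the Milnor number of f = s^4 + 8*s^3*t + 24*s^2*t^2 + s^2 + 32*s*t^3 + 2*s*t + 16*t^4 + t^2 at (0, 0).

Type A_{3}, Milnor number mu = 3.

The Hessian of f at 0 has rank 1. Corank 1: A-series; mu = 3 gives A_3.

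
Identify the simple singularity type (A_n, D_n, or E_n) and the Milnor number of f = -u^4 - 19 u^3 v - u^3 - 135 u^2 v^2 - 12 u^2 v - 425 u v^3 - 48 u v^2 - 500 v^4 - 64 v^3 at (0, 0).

Type E7, Milnor number mu = 7.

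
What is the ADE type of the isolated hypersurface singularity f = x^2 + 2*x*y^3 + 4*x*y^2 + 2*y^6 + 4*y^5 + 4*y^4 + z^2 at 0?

A_{5}

The Hessian of f at 0 has rank 2. Corank 1: A-series; mu = 5 gives A_5.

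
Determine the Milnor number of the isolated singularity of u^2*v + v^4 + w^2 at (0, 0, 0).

The Hessian of f at 0 has rank 1. Corank 2; j^3 = u^2*v has shape L^2 M (L != M), so D-series; mu = 5 gives D_5.

5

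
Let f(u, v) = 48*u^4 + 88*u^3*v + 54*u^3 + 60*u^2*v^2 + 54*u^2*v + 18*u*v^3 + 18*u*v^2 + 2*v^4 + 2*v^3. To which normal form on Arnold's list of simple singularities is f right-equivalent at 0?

E_{7}

The Hessian of f at 0 is [[0, 0], [0, 0]] with rank 0, so corank 2. A Groebner basis of the Jacobian ideal J(f) in C{u,v} is {19683*u^2/4 + 6561*u*v/2 + v^4 + 27*v^3/4 + 2187*v^2/4, u^3 + 135*u^2/4 + 45*u*v/2 + v^3/12 + 15*v^2/4, u^2*v - 243*u^2/4 - 81*u*v/2 - 7*v^3/36 - 27*v^2/4, 81*u^2 + u*v^2 + 54*u*v + 4*v^3/9 + 9*v^2}; counting standard monomials gives mu = 7. Corank 2; j^3 = 2*(3*u + v)^3 is a perfect cube, so E-series; the 4-jet and mu = 7 give E_7.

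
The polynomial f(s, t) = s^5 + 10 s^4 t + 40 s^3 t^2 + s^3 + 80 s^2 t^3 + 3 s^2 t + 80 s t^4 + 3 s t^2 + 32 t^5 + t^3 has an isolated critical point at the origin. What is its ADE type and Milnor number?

The Hessian of f at 0 has rank 0. Corank 2; j^3 = (s + t)^3 is a perfect cube, so E-series; the 5-jet and mu = 8 give E_8.

Type E_{8}, Milnor number mu = 8.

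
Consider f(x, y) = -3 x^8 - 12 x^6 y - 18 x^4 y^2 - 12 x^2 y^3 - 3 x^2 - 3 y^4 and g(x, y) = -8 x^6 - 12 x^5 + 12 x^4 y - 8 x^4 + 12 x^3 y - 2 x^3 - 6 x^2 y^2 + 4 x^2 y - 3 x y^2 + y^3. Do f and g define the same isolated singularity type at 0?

No.

The Hessian of f at 0 has rank 1. Corank 1: A-series; mu = 3 gives A_3. The Hessian of g at 0 has rank 0. Corank 2; j^3 = -(x - y)*(2*x^2 - 2*x*y + y^2) splits into three distinct lines over C (the quadratic factor has nonzero discriminant), so D_4. f is A_3 but g is D_4, hence not right-equivalent.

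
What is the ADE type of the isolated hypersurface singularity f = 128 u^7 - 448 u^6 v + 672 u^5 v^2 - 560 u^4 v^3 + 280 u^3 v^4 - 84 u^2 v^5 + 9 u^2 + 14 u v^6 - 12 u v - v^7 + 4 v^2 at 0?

A_{6}

The Hessian of f at 0 has rank 1. Corank 1: A-series; mu = 6 gives A_6.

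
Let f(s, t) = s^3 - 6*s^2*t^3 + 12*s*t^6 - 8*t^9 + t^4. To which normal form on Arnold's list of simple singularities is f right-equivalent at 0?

The Hessian of f at 0 is [[0, 0], [0, 0]] with rank 0, so corank 2. A Groebner basis of the Jacobian ideal J(f) in C{s,t} is {t^3, s^2}; counting standard monomials gives mu = 6. Corank 2; j^3 = s^3 is a perfect cube, so E-series; the 4-jet and mu = 6 give E_6.

E6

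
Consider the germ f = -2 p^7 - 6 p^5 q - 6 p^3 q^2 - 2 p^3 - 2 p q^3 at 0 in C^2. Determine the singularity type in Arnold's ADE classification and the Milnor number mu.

Type E7, Milnor number mu = 7.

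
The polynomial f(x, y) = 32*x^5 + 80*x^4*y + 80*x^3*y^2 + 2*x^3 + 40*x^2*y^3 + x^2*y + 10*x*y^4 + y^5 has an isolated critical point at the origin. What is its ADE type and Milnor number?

The Hessian of f at 0 is [[0, 0], [0, 0]] with rank 0, so corank 2. A Groebner basis of the Jacobian ideal J(f) in C{x,y} is {-x*y/10 + y^4, x*y^2, x^2 + x*y/2}; counting standard monomials gives mu = 6. Corank 2; j^3 = x^2*(2*x + y) has shape L^2 M (L != M), so D-series; mu = 6 gives D_6.

Type D_6, Milnor number mu = 6.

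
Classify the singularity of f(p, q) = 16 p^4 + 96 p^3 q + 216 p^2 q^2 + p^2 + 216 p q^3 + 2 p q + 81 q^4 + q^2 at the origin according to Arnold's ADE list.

A3

The Hessian of f at 0 has rank 1. Corank 1: A-series; mu = 3 gives A_3.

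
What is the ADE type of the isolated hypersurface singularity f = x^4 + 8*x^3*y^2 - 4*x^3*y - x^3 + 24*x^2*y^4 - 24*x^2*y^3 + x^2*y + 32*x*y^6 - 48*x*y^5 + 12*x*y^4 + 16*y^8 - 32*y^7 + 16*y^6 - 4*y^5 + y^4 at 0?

D_5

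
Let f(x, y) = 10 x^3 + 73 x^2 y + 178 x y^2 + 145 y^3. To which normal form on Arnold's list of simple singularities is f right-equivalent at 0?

D_4

The Hessian of f at 0 is [[0, 0], [0, 0]] with rank 0, so corank 2. A Groebner basis of the Jacobian ideal J(f) in C{x,y} is {y^3, x^2 - 71*y^2/11, x*y + 28*y^2/11}; counting standard monomials gives mu = 4. Corank 2; j^3 = (2*x + 5*y)*(5*x^2 + 24*x*y + 29*y^2) splits into three distinct lines over C (the quadratic factor has nonzero discriminant), so D_4.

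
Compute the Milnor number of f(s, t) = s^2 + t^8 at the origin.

7

The Hessian of f at 0 is [[2, 0], [0, 0]] with rank 1, so corank 1. A Groebner basis of the Jacobian ideal J(f) in C{s,t} is {t^7, s}; counting standard monomials gives mu = 7. Corank 1: A-series; mu = 7 gives A_7.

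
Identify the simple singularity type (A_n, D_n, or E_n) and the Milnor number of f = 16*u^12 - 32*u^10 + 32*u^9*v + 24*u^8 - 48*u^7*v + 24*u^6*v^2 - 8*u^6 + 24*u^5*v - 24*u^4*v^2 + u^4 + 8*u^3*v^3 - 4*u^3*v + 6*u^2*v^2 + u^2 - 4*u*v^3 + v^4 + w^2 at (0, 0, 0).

The Hessian of f at 0 has rank 2. Corank 1: A-series; mu = 3 gives A_3.

Type A_{3}, Milnor number mu = 3.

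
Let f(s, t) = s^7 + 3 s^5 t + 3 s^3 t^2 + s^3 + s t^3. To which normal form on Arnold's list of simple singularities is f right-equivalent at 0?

E7

The Hessian of f at 0 has rank 0. Corank 2; j^3 = s^3 is a perfect cube, so E-series; the 4-jet and mu = 7 give E_7.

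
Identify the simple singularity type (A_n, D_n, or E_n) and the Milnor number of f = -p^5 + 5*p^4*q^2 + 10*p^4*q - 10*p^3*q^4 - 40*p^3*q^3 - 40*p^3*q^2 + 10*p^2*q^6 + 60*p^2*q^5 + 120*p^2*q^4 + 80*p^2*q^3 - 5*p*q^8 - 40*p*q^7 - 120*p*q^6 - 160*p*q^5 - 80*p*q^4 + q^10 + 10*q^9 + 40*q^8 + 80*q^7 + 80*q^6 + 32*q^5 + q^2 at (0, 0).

Type A_4, Milnor number mu = 4.

The Hessian of f at 0 has rank 1. Corank 1: A-series; mu = 4 gives A_4.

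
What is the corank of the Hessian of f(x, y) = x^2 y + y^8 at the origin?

The Hessian at 0 is [[0, 0], [0, 0]] of rank 0; hence corank 2.

2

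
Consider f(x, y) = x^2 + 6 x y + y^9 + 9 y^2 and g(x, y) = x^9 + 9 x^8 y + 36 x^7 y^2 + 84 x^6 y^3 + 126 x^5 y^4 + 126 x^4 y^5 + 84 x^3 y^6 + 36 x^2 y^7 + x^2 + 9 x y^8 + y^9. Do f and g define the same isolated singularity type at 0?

The Hessian of f at 0 has rank 1. Corank 1: A-series; mu = 8 gives A_8. The Hessian of g at 0 has rank 1. Corank 1: A-series; mu = 8 gives A_8. Both have type A_8, hence right-equivalent.

Yes.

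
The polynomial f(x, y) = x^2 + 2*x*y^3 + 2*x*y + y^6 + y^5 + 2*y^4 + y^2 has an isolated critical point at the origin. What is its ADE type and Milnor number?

Type A_{4}, Milnor number mu = 4.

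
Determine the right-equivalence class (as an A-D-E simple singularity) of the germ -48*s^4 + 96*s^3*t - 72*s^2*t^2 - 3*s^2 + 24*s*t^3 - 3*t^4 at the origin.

The Hessian of f at 0 has rank 1. Corank 1: A-series; mu = 3 gives A_3.

A_{3}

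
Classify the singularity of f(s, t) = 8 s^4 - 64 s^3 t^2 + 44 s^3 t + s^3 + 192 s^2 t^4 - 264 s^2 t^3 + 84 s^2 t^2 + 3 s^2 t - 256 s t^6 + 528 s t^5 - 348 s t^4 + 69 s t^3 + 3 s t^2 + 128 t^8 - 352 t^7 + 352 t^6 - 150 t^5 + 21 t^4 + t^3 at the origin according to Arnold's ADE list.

The Hessian of f at 0 is [[0, 0], [0, 0]] with rank 0, so corank 2. A Groebner basis of the Jacobian ideal J(f) in C{s,t} is {-s^2/8 - s*t/4 + t^4 - t^3/24 - t^2/8, s^3 - 11*s^2/8 - 11*s*t/4 + 13*t^3/24 - 11*t^2/8, s^2*t + 7*s^2/8 + 7*s*t/4 - 17*t^3/24 + 7*t^2/8, -5*s^2/12 + s*t^2 - 5*s*t/6 + 31*t^3/36 - 5*t^2/12}; counting standard monomials gives mu = 7. Corank 2; j^3 = (s + t)^3 is a perfect cube, so E-series; the 4-jet and mu = 7 give E_7.

E_7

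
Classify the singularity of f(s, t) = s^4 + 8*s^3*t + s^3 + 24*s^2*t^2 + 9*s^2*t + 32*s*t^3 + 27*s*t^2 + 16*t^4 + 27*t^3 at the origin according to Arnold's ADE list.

The Hessian of f at 0 has rank 0. Corank 2; j^3 = (s + 3*t)^3 is a perfect cube, so E-series; the 4-jet and mu = 6 give E_6.

E6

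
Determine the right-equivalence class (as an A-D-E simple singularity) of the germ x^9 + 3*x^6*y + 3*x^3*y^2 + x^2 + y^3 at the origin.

A_2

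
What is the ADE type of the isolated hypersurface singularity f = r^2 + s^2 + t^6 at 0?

A5

The Hessian of f at 0 is [[2, 0, 0], [0, 0, 0], [0, 0, 2]] with rank 2, so corank 1. A Groebner basis of the Jacobian ideal J(f) in C{s,t,r} is {t^5, s, r}; counting standard monomials gives mu = 5. Corank 1: A-series; mu = 5 gives A_5.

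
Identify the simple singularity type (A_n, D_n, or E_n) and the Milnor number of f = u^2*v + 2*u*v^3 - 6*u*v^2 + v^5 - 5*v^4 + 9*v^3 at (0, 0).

Type D5, Milnor number mu = 5.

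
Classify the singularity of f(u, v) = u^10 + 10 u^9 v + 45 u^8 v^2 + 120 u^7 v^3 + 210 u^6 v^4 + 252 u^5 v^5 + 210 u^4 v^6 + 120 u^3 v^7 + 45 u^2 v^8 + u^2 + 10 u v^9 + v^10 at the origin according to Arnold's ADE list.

A_9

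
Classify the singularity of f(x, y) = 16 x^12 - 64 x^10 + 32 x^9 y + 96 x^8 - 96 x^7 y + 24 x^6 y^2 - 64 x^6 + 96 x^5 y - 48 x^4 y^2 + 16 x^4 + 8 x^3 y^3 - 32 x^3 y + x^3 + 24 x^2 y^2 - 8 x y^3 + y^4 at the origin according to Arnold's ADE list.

E6

The Hessian of f at 0 has rank 0. Corank 2; j^3 = x^3 is a perfect cube, so E-series; the 4-jet and mu = 6 give E_6.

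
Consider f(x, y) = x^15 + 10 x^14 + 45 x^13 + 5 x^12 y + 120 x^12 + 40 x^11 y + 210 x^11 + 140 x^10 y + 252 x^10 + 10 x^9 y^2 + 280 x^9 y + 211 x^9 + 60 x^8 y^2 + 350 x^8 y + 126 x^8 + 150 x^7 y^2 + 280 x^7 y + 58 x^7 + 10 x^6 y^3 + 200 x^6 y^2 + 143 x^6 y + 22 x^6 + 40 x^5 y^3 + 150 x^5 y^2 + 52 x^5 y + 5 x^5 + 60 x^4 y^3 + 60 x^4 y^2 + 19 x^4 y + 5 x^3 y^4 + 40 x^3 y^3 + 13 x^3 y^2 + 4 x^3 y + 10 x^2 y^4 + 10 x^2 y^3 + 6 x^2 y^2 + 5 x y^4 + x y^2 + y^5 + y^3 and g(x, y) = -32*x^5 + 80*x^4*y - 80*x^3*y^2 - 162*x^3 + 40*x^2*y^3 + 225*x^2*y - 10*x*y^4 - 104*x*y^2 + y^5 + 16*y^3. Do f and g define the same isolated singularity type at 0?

The Hessian of f at 0 has rank 0. Corank 2; j^3 = y^2*(x + y) has shape L^2 M (L != M), so D-series; mu = 6 gives D_6. The Hessian of g at 0 has rank 0. Corank 2; j^3 = -(2*x - y)*(9*x - 4*y)^2 has shape L^2 M (L != M), so D-series; mu = 6 gives D_6. Both have type D_6, hence right-equivalent.

Yes.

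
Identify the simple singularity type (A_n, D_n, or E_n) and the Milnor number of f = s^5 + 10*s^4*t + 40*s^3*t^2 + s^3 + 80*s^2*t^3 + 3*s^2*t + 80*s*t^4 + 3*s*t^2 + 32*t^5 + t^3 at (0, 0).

Type E8, Milnor number mu = 8.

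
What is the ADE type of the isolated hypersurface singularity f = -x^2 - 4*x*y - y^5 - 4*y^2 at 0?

A_{4}

The Hessian of f at 0 has rank 1. Corank 1: A-series; mu = 4 gives A_4.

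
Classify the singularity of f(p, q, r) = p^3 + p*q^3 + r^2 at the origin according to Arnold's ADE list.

E_{7}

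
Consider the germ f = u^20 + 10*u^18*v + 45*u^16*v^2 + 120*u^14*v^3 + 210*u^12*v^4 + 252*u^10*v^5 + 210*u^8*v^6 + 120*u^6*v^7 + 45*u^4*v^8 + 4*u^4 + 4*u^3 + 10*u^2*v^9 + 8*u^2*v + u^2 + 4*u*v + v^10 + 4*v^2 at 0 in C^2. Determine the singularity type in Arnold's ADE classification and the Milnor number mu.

Type A_9, Milnor number mu = 9.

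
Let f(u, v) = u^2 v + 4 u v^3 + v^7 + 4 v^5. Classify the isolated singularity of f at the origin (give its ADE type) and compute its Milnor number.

Type D_{8}, Milnor number mu = 8.

The Hessian of f at 0 is [[0, 0], [0, 0]] with rank 0, so corank 2. A Groebner basis of the Jacobian ideal J(f) in C{u,v} is {u^2*v^2 + 4*u^2/7 + 8*u*v^2/7, u^3 - 8*u^2/7 - 16*u*v^2/7, u*v/2 + v^3}; counting standard monomials gives mu = 8. Corank 2; j^3 = u^2*v has shape L^2 M (L != M), so D-series; mu = 8 gives D_8.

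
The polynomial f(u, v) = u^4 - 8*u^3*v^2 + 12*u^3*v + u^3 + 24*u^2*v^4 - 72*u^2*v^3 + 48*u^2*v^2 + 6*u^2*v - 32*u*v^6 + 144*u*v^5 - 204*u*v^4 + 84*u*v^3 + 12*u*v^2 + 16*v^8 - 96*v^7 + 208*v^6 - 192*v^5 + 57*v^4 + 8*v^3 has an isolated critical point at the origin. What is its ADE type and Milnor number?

The Hessian of f at 0 is [[0, 0], [0, 0]] with rank 0, so corank 2. A Groebner basis of the Jacobian ideal J(f) in C{u,v} is {u^3 - 9*u^2 - 36*u*v - 36*v^2, u^2*v + 4*u^2 + 16*u*v + 16*v^2, -7*u^2/4 + u*v^2 - 7*u*v - 7*v^2, 3*u^2/4 + 3*u*v + v^3 + 3*v^2}; counting standard monomials gives mu = 6. Corank 2; j^3 = (u + 2*v)^3 is a perfect cube, so E-series; the 4-jet and mu = 6 give E_6.

Type E_6, Milnor number mu = 6.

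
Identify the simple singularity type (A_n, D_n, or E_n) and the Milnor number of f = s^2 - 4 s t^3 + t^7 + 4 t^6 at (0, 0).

Type A6, Milnor number mu = 6.

The Hessian of f at 0 has rank 1. Corank 1: A-series; mu = 6 gives A_6.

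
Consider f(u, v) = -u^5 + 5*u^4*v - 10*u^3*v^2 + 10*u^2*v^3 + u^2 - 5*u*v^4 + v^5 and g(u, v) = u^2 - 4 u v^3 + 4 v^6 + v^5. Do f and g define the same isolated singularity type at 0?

The Hessian of f at 0 has rank 1. Corank 1: A-series; mu = 4 gives A_4. The Hessian of g at 0 has rank 1. Corank 1: A-series; mu = 4 gives A_4. Both have type A_4, hence right-equivalent.

Yes.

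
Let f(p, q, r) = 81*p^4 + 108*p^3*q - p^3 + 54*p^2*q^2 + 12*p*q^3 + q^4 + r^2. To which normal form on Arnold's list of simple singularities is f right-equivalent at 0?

The Hessian of f at 0 has rank 1. Corank 2; j^3 = -p^3 is a perfect cube, so E-series; the 4-jet and mu = 6 give E_6.

E_6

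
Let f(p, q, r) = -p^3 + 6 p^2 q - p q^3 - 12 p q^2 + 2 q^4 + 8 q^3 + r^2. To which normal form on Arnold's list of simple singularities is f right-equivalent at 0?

The Hessian of f at 0 has rank 1. Corank 2; j^3 = -(p - 2*q)^3 is a perfect cube, so E-series; the 4-jet and mu = 7 give E_7.

E_7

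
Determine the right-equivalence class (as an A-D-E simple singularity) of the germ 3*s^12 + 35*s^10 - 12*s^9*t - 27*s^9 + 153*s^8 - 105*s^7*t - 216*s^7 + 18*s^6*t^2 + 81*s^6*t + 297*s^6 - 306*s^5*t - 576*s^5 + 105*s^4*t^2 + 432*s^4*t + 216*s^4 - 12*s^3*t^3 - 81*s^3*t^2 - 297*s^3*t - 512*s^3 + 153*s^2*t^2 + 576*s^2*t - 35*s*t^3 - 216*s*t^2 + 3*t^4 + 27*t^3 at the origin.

E_{7}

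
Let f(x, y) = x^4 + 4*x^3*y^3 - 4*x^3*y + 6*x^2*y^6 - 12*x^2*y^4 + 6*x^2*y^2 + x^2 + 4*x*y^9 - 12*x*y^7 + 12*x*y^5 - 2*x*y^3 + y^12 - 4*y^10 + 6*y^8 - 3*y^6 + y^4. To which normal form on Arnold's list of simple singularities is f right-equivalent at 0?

A_3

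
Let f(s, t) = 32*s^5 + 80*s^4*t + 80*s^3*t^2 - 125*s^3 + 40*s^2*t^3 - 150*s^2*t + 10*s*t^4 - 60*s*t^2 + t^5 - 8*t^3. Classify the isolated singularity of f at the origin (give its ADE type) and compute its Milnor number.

The Hessian of f at 0 is [[0, 0], [0, 0]] with rank 0, so corank 2. A Groebner basis of the Jacobian ideal J(f) in C{s,t} is {t^5, s*t^3 + 17*t^4/40, s^2 + 4*s*t/5 + 4*t^2/25}; counting standard monomials gives mu = 8. Corank 2; j^3 = -(5*s + 2*t)^3 is a perfect cube, so E-series; the 5-jet and mu = 8 give E_8.

Type E8, Milnor number mu = 8.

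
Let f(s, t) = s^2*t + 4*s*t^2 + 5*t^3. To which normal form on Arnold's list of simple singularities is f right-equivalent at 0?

D_4

The Hessian of f at 0 is [[0, 0], [0, 0]] with rank 0, so corank 2. A Groebner basis of the Jacobian ideal J(f) in C{s,t} is {t^3, s^2 - t^2, s*t + 2*t^2}; counting standard monomials gives mu = 4. Corank 2; j^3 = t*(s^2 + 4*s*t + 5*t^2) splits into three distinct lines over C (the quadratic factor has nonzero discriminant), so D_4.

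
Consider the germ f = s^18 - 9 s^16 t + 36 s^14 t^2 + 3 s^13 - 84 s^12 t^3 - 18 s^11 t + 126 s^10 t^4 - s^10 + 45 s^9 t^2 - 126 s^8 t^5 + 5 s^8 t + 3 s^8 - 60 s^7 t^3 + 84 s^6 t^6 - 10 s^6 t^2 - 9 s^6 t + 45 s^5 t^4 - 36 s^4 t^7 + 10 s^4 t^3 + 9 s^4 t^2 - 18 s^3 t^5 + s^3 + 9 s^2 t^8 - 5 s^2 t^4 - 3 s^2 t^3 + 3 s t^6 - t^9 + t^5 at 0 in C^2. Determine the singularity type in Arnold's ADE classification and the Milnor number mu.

Type E8, Milnor number mu = 8.

The Hessian of f at 0 has rank 0. Corank 2; j^3 = s^3 is a perfect cube, so E-series; the 5-jet and mu = 8 give E_8.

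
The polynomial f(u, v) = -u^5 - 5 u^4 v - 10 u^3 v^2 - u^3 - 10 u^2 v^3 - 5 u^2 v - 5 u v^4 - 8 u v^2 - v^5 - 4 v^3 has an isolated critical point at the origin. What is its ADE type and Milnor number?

Type D_6, Milnor number mu = 6.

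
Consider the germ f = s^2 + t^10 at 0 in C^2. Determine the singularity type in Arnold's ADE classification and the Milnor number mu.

The Hessian of f at 0 is [[2, 0], [0, 0]] with rank 1, so corank 1. A Groebner basis of the Jacobian ideal J(f) in C{s,t} is {t^9, s}; counting standard monomials gives mu = 9. Corank 1: A-series; mu = 9 gives A_9.

Type A9, Milnor number mu = 9.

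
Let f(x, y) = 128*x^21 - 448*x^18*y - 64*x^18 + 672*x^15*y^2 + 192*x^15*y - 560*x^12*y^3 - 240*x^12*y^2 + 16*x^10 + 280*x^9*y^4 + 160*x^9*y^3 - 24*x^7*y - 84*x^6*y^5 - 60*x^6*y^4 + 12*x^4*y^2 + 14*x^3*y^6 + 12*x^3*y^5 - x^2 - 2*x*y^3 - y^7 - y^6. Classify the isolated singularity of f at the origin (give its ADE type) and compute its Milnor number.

Type A_6, Milnor number mu = 6.

The Hessian of f at 0 is [[-2, 0], [0, 0]] with rank 1, so corank 1. A Groebner basis of the Jacobian ideal J(f) in C{x,y} is {x + y^3, x^2}; counting standard monomials gives mu = 6. Corank 1: A-series; mu = 6 gives A_6.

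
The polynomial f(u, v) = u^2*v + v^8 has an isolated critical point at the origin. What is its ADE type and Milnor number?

The Hessian of f at 0 is [[0, 0], [0, 0]] with rank 0, so corank 2. A Groebner basis of the Jacobian ideal J(f) in C{u,v} is {u^2/8 + v^7, u^3, u*v}; counting standard monomials gives mu = 9. Corank 2; j^3 = u^2*v has shape L^2 M (L != M), so D-series; mu = 9 gives D_9.

Type D_{9}, Milnor number mu = 9.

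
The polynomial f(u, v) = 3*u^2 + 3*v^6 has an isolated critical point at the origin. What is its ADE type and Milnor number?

Type A5, Milnor number mu = 5.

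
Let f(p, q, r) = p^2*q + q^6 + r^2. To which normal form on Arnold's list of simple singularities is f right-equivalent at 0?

D7

The Hessian of f at 0 has rank 1. Corank 2; j^3 = p^2*q has shape L^2 M (L != M), so D-series; mu = 7 gives D_7.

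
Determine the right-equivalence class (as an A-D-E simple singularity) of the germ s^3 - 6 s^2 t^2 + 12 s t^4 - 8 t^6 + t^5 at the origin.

The Hessian of f at 0 has rank 0. Corank 2; j^3 = s^3 is a perfect cube, so E-series; the 5-jet and mu = 8 give E_8.

E_8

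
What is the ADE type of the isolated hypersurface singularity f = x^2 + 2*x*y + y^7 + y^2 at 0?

A_{6}

The Hessian of f at 0 has rank 1. Corank 1: A-series; mu = 6 gives A_6.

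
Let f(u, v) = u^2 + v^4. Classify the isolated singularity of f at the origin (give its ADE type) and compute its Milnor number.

Type A_3, Milnor number mu = 3.

The Hessian of f at 0 has rank 1. Corank 1: A-series; mu = 3 gives A_3.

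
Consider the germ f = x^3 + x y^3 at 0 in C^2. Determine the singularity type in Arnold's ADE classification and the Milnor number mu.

Type E7, Milnor number mu = 7.

The Hessian of f at 0 has rank 0. Corank 2; j^3 = x^3 is a perfect cube, so E-series; the 4-jet and mu = 7 give E_7.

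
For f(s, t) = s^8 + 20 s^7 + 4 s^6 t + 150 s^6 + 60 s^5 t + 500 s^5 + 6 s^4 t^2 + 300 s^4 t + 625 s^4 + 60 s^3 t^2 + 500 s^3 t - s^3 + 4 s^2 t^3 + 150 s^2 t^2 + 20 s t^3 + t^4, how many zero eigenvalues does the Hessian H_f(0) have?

The Hessian at 0 is [[0, 0], [0, 0]] of rank 0; hence corank 2.

2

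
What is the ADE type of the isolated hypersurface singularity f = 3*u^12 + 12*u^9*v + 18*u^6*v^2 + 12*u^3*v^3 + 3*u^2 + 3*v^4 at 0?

The Hessian of f at 0 has rank 1. Corank 1: A-series; mu = 3 gives A_3.

A_{3}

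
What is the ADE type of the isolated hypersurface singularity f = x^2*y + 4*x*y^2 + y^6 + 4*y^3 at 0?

The Hessian of f at 0 has rank 0. Corank 2; j^3 = y*(x + 2*y)^2 has shape L^2 M (L != M), so D-series; mu = 7 gives D_7.

D7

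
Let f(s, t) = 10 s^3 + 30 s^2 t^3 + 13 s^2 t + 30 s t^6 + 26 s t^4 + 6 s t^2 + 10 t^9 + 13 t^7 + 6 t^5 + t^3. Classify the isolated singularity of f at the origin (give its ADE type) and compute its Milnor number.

Type D4, Milnor number mu = 4.

The Hessian of f at 0 is [[0, 0], [0, 0]] with rank 0, so corank 2. A Groebner basis of the Jacobian ideal J(f) in C{s,t} is {t^3, s^2 - 3*t^2/11, s*t + 6*t^2/11}; counting standard monomials gives mu = 4. Corank 2; j^3 = (2*s + t)*(5*s^2 + 4*s*t + t^2) splits into three distinct lines over C (the quadratic factor has nonzero discriminant), so D_4.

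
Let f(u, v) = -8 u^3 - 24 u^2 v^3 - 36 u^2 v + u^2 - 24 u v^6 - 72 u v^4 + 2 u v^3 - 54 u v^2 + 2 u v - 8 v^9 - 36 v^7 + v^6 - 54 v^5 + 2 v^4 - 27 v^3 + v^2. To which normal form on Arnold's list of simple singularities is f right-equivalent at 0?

The Hessian of f at 0 has rank 1. Corank 1: A-series; mu = 2 gives A_2.

A_2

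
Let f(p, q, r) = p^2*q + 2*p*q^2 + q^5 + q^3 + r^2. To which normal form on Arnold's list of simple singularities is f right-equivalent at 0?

The Hessian of f at 0 has rank 1. Corank 2; j^3 = q*(p + q)^2 has shape L^2 M (L != M), so D-series; mu = 6 gives D_6.

D_{6}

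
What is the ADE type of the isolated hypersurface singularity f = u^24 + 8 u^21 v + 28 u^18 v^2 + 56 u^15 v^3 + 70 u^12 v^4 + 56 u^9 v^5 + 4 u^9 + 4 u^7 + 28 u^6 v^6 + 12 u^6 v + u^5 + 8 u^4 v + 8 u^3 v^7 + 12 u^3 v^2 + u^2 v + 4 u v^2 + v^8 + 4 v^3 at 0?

D_{9}

The Hessian of f at 0 is [[0, 0], [0, 0]] with rank 0, so corank 2. A Groebner basis of the Jacobian ideal J(f) in C{u,v} is {u^2*v^2 - u^2*v/256 - u^2/8 - u*v^2/64 - 3*u*v/4 - v^3/64 - v^2, u^2*v/256 + u^2/8 + u*v^3 + u*v^2/64 + 5*u*v/8 + v^3/64 + 3*v^2/4, -3*u^2*v/1024 - 3*u^2/32 - 3*u*v^2/256 - 7*u*v/16 + v^4 - 3*v^3/256 - v^2/2, u^3 + 6*u^2*v + 12*u*v^2 + 8*v^3}; counting standard monomials gives mu = 9. Corank 2; j^3 = v*(u + 2*v)^2 has shape L^2 M (L != M), so D-series; mu = 9 gives D_9.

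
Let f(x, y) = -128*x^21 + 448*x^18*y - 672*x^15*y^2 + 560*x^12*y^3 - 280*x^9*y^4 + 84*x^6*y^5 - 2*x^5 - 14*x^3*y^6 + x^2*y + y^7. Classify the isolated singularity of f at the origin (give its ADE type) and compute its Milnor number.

The Hessian of f at 0 is [[0, 0], [0, 0]] with rank 0, so corank 2. A Groebner basis of the Jacobian ideal J(f) in C{x,y} is {x^2/7 + y^6, x^3, x*y}; counting standard monomials gives mu = 8. Corank 2; j^3 = x^2*y has shape L^2 M (L != M), so D-series; mu = 8 gives D_8.

Type D_{8}, Milnor number mu = 8.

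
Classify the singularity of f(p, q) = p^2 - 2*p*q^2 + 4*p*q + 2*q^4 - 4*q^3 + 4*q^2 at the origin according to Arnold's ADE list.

A_{3}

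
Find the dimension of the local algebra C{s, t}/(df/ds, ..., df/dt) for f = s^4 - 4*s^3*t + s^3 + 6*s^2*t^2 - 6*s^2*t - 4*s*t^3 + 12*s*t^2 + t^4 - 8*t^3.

6

The Hessian of f at 0 has rank 0. Corank 2; j^3 = (s - 2*t)^3 is a perfect cube, so E-series; the 4-jet and mu = 6 give E_6.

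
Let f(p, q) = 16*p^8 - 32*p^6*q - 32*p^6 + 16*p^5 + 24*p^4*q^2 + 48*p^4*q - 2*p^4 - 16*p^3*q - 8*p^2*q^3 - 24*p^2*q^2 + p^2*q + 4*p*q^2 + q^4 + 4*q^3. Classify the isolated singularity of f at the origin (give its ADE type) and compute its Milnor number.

The Hessian of f at 0 has rank 0. Corank 2; j^3 = q*(p + 2*q)^2 has shape L^2 M (L != M), so D-series; mu = 5 gives D_5.

Type D_{5}, Milnor number mu = 5.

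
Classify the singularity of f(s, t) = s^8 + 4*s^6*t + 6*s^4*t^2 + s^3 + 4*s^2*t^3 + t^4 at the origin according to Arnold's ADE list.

E_6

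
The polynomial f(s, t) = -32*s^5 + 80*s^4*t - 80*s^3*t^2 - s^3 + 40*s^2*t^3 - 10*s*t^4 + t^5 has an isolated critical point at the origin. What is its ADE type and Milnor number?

Type E8, Milnor number mu = 8.

The Hessian of f at 0 has rank 0. Corank 2; j^3 = -s^3 is a perfect cube, so E-series; the 5-jet and mu = 8 give E_8.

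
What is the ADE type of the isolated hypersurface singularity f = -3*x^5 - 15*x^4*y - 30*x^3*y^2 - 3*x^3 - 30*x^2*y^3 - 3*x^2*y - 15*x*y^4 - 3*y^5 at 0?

The Hessian of f at 0 is [[0, 0], [0, 0]] with rank 0, so corank 2. A Groebner basis of the Jacobian ideal J(f) in C{x,y} is {-x*y/5 + y^4, x*y^2, x^2 + x*y}; counting standard monomials gives mu = 6. Corank 2; j^3 = -3*x^2*(x + y) has shape L^2 M (L != M), so D-series; mu = 6 gives D_6.

D_6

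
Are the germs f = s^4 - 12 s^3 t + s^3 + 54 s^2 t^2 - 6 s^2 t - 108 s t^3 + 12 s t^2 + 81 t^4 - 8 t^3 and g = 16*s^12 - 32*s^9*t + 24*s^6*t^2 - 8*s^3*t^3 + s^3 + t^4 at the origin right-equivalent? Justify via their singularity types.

The Hessian of f at 0 has rank 0. Corank 2; j^3 = (s - 2*t)^3 is a perfect cube, so E-series; the 4-jet and mu = 6 give E_6. The Hessian of g at 0 has rank 0. Corank 2; j^3 = s^3 is a perfect cube, so E-series; the 4-jet and mu = 6 give E_6. Both have type E_6, hence right-equivalent.

Yes.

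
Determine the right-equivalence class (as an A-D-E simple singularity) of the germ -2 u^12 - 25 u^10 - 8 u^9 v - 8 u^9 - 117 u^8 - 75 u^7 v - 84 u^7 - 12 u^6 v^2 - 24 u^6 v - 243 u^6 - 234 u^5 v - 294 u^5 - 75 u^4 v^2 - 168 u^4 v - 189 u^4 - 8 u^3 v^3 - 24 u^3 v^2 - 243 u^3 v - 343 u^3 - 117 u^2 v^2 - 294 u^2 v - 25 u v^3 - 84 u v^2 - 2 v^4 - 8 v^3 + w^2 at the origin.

The Hessian of f at 0 is [[0, 0, 0], [0, 0, 0], [0, 0, 2]] with rank 1, so corank 2. A Groebner basis of the Jacobian ideal J(f) in C{u,v,w} is {5764801*u^2/3 + 3294172*u*v/3 + v^4 + 343*v^3/9 + 470596*v^2/3, u^3 + 1274*u^2/3 + 728*u*v/3 + 2*v^3/63 + 104*v^2/3, u^2*v - 8575*u^2/9 - 4900*u*v/9 - 19*v^3/189 - 700*v^2/9, 4802*u^2/3 + u*v^2 + 2744*u*v/3 + 20*v^3/63 + 392*v^2/3, w}; counting standard monomials gives mu = 7. Corank 2; j^3 = -(7*u + 2*v)^3 is a perfect cube, so E-series; the 4-jet and mu = 7 give E_7.

E7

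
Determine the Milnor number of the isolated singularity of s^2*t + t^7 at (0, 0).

8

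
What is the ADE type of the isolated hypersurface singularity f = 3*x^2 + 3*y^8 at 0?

A_{7}

The Hessian of f at 0 is [[6, 0], [0, 0]] with rank 1, so corank 1. A Groebner basis of the Jacobian ideal J(f) in C{x,y} is {y^7, x}; counting standard monomials gives mu = 7. Corank 1: A-series; mu = 7 gives A_7.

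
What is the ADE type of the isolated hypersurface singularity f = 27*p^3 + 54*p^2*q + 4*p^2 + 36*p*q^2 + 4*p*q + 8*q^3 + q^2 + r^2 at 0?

The Hessian of f at 0 has rank 2. Corank 1: A-series; mu = 2 gives A_2.

A2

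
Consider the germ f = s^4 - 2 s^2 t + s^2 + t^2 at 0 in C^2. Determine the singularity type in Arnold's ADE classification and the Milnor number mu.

Type A_1, Milnor number mu = 1.

The Hessian of f at 0 has rank 2. Corank 0: nondegenerate Morse point, so A_1.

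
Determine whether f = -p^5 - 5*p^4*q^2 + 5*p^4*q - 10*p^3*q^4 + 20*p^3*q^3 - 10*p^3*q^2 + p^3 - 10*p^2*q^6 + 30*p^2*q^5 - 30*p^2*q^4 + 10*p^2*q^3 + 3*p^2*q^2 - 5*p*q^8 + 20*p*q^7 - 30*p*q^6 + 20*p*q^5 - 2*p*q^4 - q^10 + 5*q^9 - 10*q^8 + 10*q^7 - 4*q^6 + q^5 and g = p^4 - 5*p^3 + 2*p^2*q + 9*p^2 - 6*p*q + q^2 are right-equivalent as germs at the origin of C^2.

No.

The Hessian of f at 0 has rank 0. Corank 2; j^3 = p^3 is a perfect cube, so E-series; the 5-jet and mu = 8 give E_8. The Hessian of g at 0 has rank 1. Corank 1: A-series; mu = 2 gives A_2. f is E_8 but g is A_2, hence not right-equivalent.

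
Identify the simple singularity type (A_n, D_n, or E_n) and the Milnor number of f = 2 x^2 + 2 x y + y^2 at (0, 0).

Type A_{1}, Milnor number mu = 1.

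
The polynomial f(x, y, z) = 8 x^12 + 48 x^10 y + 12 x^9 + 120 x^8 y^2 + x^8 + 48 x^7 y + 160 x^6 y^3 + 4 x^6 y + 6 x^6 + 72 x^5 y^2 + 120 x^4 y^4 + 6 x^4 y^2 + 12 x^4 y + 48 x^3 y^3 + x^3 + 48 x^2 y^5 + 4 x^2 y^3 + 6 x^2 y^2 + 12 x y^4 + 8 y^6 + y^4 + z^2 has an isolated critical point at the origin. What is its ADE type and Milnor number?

The Hessian of f at 0 is [[0, 0, 0], [0, 0, 0], [0, 0, 2]] with rank 1, so corank 2. A Groebner basis of the Jacobian ideal J(f) in C{x,y,z} is {x^3, x^2*y, x^2/4 + x*y^2, y^3, z}; counting standard monomials gives mu = 6. Corank 2; j^3 = x^3 is a perfect cube, so E-series; the 4-jet and mu = 6 give E_6.

Type E_{6}, Milnor number mu = 6.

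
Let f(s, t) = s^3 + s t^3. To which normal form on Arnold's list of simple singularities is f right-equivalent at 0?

E_7

The Hessian of f at 0 has rank 0. Corank 2; j^3 = s^3 is a perfect cube, so E-series; the 4-jet and mu = 7 give E_7.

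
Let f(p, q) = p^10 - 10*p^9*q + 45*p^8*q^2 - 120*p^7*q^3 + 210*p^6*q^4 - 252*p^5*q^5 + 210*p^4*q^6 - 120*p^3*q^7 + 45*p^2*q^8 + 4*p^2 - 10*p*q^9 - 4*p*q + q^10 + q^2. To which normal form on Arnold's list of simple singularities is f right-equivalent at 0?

A9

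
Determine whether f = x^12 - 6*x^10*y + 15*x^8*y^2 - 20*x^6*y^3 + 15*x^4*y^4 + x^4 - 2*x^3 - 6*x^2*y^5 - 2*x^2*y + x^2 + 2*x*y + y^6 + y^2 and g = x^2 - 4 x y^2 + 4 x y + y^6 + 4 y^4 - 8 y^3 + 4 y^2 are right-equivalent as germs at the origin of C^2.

Yes.

The Hessian of f at 0 has rank 1. Corank 1: A-series; mu = 5 gives A_5. The Hessian of g at 0 has rank 1. Corank 1: A-series; mu = 5 gives A_5. Both have type A_5, hence right-equivalent.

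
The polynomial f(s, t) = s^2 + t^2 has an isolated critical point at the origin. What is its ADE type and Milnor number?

Type A1, Milnor number mu = 1.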